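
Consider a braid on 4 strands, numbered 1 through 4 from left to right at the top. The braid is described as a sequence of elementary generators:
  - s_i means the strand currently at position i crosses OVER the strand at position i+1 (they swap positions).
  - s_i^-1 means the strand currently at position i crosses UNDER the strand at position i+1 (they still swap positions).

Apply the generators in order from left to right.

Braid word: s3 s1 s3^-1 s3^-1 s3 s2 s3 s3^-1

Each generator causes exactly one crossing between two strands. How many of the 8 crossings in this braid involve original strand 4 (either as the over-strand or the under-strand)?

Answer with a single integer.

Answer: 6

Derivation:
Gen 1: crossing 3x4. Involves strand 4? yes. Count so far: 1
Gen 2: crossing 1x2. Involves strand 4? no. Count so far: 1
Gen 3: crossing 4x3. Involves strand 4? yes. Count so far: 2
Gen 4: crossing 3x4. Involves strand 4? yes. Count so far: 3
Gen 5: crossing 4x3. Involves strand 4? yes. Count so far: 4
Gen 6: crossing 1x3. Involves strand 4? no. Count so far: 4
Gen 7: crossing 1x4. Involves strand 4? yes. Count so far: 5
Gen 8: crossing 4x1. Involves strand 4? yes. Count so far: 6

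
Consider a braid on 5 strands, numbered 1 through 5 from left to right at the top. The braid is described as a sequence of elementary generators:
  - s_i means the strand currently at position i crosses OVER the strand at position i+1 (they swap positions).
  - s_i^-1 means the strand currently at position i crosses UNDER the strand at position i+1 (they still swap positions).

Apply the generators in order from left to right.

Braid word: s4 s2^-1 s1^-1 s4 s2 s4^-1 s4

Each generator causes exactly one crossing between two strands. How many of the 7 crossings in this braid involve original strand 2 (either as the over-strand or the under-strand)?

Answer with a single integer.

Gen 1: crossing 4x5. Involves strand 2? no. Count so far: 0
Gen 2: crossing 2x3. Involves strand 2? yes. Count so far: 1
Gen 3: crossing 1x3. Involves strand 2? no. Count so far: 1
Gen 4: crossing 5x4. Involves strand 2? no. Count so far: 1
Gen 5: crossing 1x2. Involves strand 2? yes. Count so far: 2
Gen 6: crossing 4x5. Involves strand 2? no. Count so far: 2
Gen 7: crossing 5x4. Involves strand 2? no. Count so far: 2

Answer: 2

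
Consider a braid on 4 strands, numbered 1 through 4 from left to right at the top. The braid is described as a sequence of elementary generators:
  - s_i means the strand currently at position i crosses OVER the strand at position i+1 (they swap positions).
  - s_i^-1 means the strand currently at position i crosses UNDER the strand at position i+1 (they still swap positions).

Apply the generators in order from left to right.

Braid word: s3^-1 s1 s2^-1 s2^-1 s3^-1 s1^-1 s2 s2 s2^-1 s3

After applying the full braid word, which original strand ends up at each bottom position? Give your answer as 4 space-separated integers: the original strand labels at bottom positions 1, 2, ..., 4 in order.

Gen 1 (s3^-1): strand 3 crosses under strand 4. Perm now: [1 2 4 3]
Gen 2 (s1): strand 1 crosses over strand 2. Perm now: [2 1 4 3]
Gen 3 (s2^-1): strand 1 crosses under strand 4. Perm now: [2 4 1 3]
Gen 4 (s2^-1): strand 4 crosses under strand 1. Perm now: [2 1 4 3]
Gen 5 (s3^-1): strand 4 crosses under strand 3. Perm now: [2 1 3 4]
Gen 6 (s1^-1): strand 2 crosses under strand 1. Perm now: [1 2 3 4]
Gen 7 (s2): strand 2 crosses over strand 3. Perm now: [1 3 2 4]
Gen 8 (s2): strand 3 crosses over strand 2. Perm now: [1 2 3 4]
Gen 9 (s2^-1): strand 2 crosses under strand 3. Perm now: [1 3 2 4]
Gen 10 (s3): strand 2 crosses over strand 4. Perm now: [1 3 4 2]

Answer: 1 3 4 2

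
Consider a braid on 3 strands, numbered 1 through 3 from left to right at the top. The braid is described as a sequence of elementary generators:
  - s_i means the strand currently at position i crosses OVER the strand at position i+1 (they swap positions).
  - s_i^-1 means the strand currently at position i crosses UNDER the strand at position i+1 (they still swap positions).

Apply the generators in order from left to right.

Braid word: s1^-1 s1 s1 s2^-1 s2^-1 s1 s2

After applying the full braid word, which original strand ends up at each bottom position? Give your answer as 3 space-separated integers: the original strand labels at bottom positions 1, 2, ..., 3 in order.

Gen 1 (s1^-1): strand 1 crosses under strand 2. Perm now: [2 1 3]
Gen 2 (s1): strand 2 crosses over strand 1. Perm now: [1 2 3]
Gen 3 (s1): strand 1 crosses over strand 2. Perm now: [2 1 3]
Gen 4 (s2^-1): strand 1 crosses under strand 3. Perm now: [2 3 1]
Gen 5 (s2^-1): strand 3 crosses under strand 1. Perm now: [2 1 3]
Gen 6 (s1): strand 2 crosses over strand 1. Perm now: [1 2 3]
Gen 7 (s2): strand 2 crosses over strand 3. Perm now: [1 3 2]

Answer: 1 3 2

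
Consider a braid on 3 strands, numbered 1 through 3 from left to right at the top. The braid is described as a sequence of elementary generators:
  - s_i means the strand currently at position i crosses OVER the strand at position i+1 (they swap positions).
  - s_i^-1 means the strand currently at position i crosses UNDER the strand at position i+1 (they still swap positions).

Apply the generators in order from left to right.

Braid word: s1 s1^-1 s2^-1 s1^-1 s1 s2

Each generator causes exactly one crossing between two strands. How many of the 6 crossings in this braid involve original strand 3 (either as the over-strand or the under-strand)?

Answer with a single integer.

Gen 1: crossing 1x2. Involves strand 3? no. Count so far: 0
Gen 2: crossing 2x1. Involves strand 3? no. Count so far: 0
Gen 3: crossing 2x3. Involves strand 3? yes. Count so far: 1
Gen 4: crossing 1x3. Involves strand 3? yes. Count so far: 2
Gen 5: crossing 3x1. Involves strand 3? yes. Count so far: 3
Gen 6: crossing 3x2. Involves strand 3? yes. Count so far: 4

Answer: 4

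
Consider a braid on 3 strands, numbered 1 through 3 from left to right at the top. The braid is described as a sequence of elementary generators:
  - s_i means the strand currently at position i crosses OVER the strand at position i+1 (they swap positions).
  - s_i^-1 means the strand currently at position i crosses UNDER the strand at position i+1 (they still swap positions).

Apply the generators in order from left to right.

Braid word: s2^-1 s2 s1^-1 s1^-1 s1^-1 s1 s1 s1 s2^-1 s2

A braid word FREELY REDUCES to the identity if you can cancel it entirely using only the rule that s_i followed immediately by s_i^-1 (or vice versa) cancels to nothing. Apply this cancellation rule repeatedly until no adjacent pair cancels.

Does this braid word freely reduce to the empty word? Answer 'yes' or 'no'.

Gen 1 (s2^-1): push. Stack: [s2^-1]
Gen 2 (s2): cancels prior s2^-1. Stack: []
Gen 3 (s1^-1): push. Stack: [s1^-1]
Gen 4 (s1^-1): push. Stack: [s1^-1 s1^-1]
Gen 5 (s1^-1): push. Stack: [s1^-1 s1^-1 s1^-1]
Gen 6 (s1): cancels prior s1^-1. Stack: [s1^-1 s1^-1]
Gen 7 (s1): cancels prior s1^-1. Stack: [s1^-1]
Gen 8 (s1): cancels prior s1^-1. Stack: []
Gen 9 (s2^-1): push. Stack: [s2^-1]
Gen 10 (s2): cancels prior s2^-1. Stack: []
Reduced word: (empty)

Answer: yes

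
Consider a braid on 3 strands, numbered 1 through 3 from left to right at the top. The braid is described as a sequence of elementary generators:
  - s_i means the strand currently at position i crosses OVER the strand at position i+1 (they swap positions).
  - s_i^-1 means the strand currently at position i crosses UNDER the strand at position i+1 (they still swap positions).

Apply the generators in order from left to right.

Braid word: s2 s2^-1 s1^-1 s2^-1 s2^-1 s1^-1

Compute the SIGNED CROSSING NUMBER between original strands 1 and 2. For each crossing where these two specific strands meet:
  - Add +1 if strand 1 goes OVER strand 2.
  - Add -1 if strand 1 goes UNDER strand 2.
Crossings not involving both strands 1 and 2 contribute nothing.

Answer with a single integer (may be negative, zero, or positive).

Gen 1: crossing 2x3. Both 1&2? no. Sum: 0
Gen 2: crossing 3x2. Both 1&2? no. Sum: 0
Gen 3: 1 under 2. Both 1&2? yes. Contrib: -1. Sum: -1
Gen 4: crossing 1x3. Both 1&2? no. Sum: -1
Gen 5: crossing 3x1. Both 1&2? no. Sum: -1
Gen 6: 2 under 1. Both 1&2? yes. Contrib: +1. Sum: 0

Answer: 0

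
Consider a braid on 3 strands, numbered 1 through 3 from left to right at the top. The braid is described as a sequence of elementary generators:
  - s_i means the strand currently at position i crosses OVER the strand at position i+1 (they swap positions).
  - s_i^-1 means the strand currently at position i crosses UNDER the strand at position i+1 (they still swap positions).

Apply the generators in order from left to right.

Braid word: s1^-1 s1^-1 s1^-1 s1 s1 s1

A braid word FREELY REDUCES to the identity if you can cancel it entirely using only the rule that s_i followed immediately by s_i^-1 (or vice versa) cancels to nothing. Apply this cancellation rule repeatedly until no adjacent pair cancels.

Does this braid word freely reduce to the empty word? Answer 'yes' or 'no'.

Gen 1 (s1^-1): push. Stack: [s1^-1]
Gen 2 (s1^-1): push. Stack: [s1^-1 s1^-1]
Gen 3 (s1^-1): push. Stack: [s1^-1 s1^-1 s1^-1]
Gen 4 (s1): cancels prior s1^-1. Stack: [s1^-1 s1^-1]
Gen 5 (s1): cancels prior s1^-1. Stack: [s1^-1]
Gen 6 (s1): cancels prior s1^-1. Stack: []
Reduced word: (empty)

Answer: yes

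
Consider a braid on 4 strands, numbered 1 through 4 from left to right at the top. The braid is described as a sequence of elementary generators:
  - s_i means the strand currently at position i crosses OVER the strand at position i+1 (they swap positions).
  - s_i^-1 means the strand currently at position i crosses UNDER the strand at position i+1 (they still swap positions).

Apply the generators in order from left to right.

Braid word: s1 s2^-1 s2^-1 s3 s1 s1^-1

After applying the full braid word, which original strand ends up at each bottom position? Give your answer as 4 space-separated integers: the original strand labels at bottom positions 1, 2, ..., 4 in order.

Answer: 2 1 4 3

Derivation:
Gen 1 (s1): strand 1 crosses over strand 2. Perm now: [2 1 3 4]
Gen 2 (s2^-1): strand 1 crosses under strand 3. Perm now: [2 3 1 4]
Gen 3 (s2^-1): strand 3 crosses under strand 1. Perm now: [2 1 3 4]
Gen 4 (s3): strand 3 crosses over strand 4. Perm now: [2 1 4 3]
Gen 5 (s1): strand 2 crosses over strand 1. Perm now: [1 2 4 3]
Gen 6 (s1^-1): strand 1 crosses under strand 2. Perm now: [2 1 4 3]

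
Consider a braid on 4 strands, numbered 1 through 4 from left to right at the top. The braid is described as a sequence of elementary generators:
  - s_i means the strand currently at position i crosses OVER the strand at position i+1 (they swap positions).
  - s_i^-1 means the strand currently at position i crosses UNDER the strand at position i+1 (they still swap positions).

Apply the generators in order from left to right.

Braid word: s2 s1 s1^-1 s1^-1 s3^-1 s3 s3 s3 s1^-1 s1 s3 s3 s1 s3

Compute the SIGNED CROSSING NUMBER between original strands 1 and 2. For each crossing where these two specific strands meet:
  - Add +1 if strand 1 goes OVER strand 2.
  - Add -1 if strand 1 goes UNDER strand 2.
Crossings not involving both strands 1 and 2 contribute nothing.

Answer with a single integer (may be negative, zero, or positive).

Gen 1: crossing 2x3. Both 1&2? no. Sum: 0
Gen 2: crossing 1x3. Both 1&2? no. Sum: 0
Gen 3: crossing 3x1. Both 1&2? no. Sum: 0
Gen 4: crossing 1x3. Both 1&2? no. Sum: 0
Gen 5: crossing 2x4. Both 1&2? no. Sum: 0
Gen 6: crossing 4x2. Both 1&2? no. Sum: 0
Gen 7: crossing 2x4. Both 1&2? no. Sum: 0
Gen 8: crossing 4x2. Both 1&2? no. Sum: 0
Gen 9: crossing 3x1. Both 1&2? no. Sum: 0
Gen 10: crossing 1x3. Both 1&2? no. Sum: 0
Gen 11: crossing 2x4. Both 1&2? no. Sum: 0
Gen 12: crossing 4x2. Both 1&2? no. Sum: 0
Gen 13: crossing 3x1. Both 1&2? no. Sum: 0
Gen 14: crossing 2x4. Both 1&2? no. Sum: 0

Answer: 0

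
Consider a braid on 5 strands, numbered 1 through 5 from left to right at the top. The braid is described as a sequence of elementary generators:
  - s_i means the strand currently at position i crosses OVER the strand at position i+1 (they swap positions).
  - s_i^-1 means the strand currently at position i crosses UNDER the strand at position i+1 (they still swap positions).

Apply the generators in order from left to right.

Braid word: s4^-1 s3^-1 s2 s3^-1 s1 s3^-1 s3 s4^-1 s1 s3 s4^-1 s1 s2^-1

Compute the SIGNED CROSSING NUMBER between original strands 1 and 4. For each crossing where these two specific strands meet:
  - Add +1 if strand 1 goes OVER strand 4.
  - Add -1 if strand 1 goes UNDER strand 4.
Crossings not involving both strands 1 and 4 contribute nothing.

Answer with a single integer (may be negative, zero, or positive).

Gen 1: crossing 4x5. Both 1&4? no. Sum: 0
Gen 2: crossing 3x5. Both 1&4? no. Sum: 0
Gen 3: crossing 2x5. Both 1&4? no. Sum: 0
Gen 4: crossing 2x3. Both 1&4? no. Sum: 0
Gen 5: crossing 1x5. Both 1&4? no. Sum: 0
Gen 6: crossing 3x2. Both 1&4? no. Sum: 0
Gen 7: crossing 2x3. Both 1&4? no. Sum: 0
Gen 8: crossing 2x4. Both 1&4? no. Sum: 0
Gen 9: crossing 5x1. Both 1&4? no. Sum: 0
Gen 10: crossing 3x4. Both 1&4? no. Sum: 0
Gen 11: crossing 3x2. Both 1&4? no. Sum: 0
Gen 12: crossing 1x5. Both 1&4? no. Sum: 0
Gen 13: 1 under 4. Both 1&4? yes. Contrib: -1. Sum: -1

Answer: -1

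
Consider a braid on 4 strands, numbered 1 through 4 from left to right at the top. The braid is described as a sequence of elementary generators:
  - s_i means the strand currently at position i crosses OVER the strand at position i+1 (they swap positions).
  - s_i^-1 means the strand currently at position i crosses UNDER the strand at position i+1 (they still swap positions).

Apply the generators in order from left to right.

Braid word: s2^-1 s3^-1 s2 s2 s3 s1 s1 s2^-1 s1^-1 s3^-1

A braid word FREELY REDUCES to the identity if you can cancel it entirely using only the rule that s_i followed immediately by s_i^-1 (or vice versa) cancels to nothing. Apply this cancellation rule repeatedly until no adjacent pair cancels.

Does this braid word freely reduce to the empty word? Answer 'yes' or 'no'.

Answer: no

Derivation:
Gen 1 (s2^-1): push. Stack: [s2^-1]
Gen 2 (s3^-1): push. Stack: [s2^-1 s3^-1]
Gen 3 (s2): push. Stack: [s2^-1 s3^-1 s2]
Gen 4 (s2): push. Stack: [s2^-1 s3^-1 s2 s2]
Gen 5 (s3): push. Stack: [s2^-1 s3^-1 s2 s2 s3]
Gen 6 (s1): push. Stack: [s2^-1 s3^-1 s2 s2 s3 s1]
Gen 7 (s1): push. Stack: [s2^-1 s3^-1 s2 s2 s3 s1 s1]
Gen 8 (s2^-1): push. Stack: [s2^-1 s3^-1 s2 s2 s3 s1 s1 s2^-1]
Gen 9 (s1^-1): push. Stack: [s2^-1 s3^-1 s2 s2 s3 s1 s1 s2^-1 s1^-1]
Gen 10 (s3^-1): push. Stack: [s2^-1 s3^-1 s2 s2 s3 s1 s1 s2^-1 s1^-1 s3^-1]
Reduced word: s2^-1 s3^-1 s2 s2 s3 s1 s1 s2^-1 s1^-1 s3^-1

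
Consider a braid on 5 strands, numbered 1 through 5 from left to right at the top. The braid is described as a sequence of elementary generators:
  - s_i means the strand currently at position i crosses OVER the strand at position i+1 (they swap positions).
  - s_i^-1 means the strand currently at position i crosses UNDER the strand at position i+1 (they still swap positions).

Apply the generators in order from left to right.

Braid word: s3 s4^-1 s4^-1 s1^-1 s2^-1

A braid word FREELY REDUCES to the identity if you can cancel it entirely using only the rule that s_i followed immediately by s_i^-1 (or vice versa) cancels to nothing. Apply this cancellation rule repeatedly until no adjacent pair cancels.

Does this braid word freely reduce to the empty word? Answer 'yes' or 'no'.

Answer: no

Derivation:
Gen 1 (s3): push. Stack: [s3]
Gen 2 (s4^-1): push. Stack: [s3 s4^-1]
Gen 3 (s4^-1): push. Stack: [s3 s4^-1 s4^-1]
Gen 4 (s1^-1): push. Stack: [s3 s4^-1 s4^-1 s1^-1]
Gen 5 (s2^-1): push. Stack: [s3 s4^-1 s4^-1 s1^-1 s2^-1]
Reduced word: s3 s4^-1 s4^-1 s1^-1 s2^-1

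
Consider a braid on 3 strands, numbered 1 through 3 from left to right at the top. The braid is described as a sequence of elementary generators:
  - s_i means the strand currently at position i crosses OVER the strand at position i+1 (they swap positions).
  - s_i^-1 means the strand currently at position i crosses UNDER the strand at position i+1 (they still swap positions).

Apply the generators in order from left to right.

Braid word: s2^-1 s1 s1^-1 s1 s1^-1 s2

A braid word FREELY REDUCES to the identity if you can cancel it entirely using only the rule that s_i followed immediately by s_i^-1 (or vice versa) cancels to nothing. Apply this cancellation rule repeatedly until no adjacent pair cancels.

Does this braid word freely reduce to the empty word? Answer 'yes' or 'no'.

Answer: yes

Derivation:
Gen 1 (s2^-1): push. Stack: [s2^-1]
Gen 2 (s1): push. Stack: [s2^-1 s1]
Gen 3 (s1^-1): cancels prior s1. Stack: [s2^-1]
Gen 4 (s1): push. Stack: [s2^-1 s1]
Gen 5 (s1^-1): cancels prior s1. Stack: [s2^-1]
Gen 6 (s2): cancels prior s2^-1. Stack: []
Reduced word: (empty)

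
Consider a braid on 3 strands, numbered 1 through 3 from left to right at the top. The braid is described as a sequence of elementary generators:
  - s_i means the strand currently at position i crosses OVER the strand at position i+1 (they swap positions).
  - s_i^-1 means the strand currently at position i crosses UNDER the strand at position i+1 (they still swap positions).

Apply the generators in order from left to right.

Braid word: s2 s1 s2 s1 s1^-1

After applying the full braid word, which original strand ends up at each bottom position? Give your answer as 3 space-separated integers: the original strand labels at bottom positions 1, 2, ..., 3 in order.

Gen 1 (s2): strand 2 crosses over strand 3. Perm now: [1 3 2]
Gen 2 (s1): strand 1 crosses over strand 3. Perm now: [3 1 2]
Gen 3 (s2): strand 1 crosses over strand 2. Perm now: [3 2 1]
Gen 4 (s1): strand 3 crosses over strand 2. Perm now: [2 3 1]
Gen 5 (s1^-1): strand 2 crosses under strand 3. Perm now: [3 2 1]

Answer: 3 2 1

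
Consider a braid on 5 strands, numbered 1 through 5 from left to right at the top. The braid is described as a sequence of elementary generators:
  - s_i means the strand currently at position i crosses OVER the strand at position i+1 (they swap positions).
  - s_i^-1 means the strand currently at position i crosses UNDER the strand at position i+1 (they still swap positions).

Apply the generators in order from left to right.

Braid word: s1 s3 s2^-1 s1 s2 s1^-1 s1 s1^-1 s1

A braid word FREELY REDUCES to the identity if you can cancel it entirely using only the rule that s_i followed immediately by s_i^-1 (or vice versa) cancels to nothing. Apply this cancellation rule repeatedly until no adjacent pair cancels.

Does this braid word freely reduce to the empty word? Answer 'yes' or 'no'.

Answer: no

Derivation:
Gen 1 (s1): push. Stack: [s1]
Gen 2 (s3): push. Stack: [s1 s3]
Gen 3 (s2^-1): push. Stack: [s1 s3 s2^-1]
Gen 4 (s1): push. Stack: [s1 s3 s2^-1 s1]
Gen 5 (s2): push. Stack: [s1 s3 s2^-1 s1 s2]
Gen 6 (s1^-1): push. Stack: [s1 s3 s2^-1 s1 s2 s1^-1]
Gen 7 (s1): cancels prior s1^-1. Stack: [s1 s3 s2^-1 s1 s2]
Gen 8 (s1^-1): push. Stack: [s1 s3 s2^-1 s1 s2 s1^-1]
Gen 9 (s1): cancels prior s1^-1. Stack: [s1 s3 s2^-1 s1 s2]
Reduced word: s1 s3 s2^-1 s1 s2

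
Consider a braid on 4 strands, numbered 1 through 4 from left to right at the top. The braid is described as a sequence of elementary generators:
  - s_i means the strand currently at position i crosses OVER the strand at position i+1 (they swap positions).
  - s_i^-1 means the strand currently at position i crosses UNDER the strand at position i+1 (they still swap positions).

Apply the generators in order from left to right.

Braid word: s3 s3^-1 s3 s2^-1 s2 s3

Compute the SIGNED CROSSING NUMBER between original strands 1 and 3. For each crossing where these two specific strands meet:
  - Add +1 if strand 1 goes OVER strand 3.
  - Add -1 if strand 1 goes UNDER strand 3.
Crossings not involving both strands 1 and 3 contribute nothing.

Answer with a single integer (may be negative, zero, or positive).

Gen 1: crossing 3x4. Both 1&3? no. Sum: 0
Gen 2: crossing 4x3. Both 1&3? no. Sum: 0
Gen 3: crossing 3x4. Both 1&3? no. Sum: 0
Gen 4: crossing 2x4. Both 1&3? no. Sum: 0
Gen 5: crossing 4x2. Both 1&3? no. Sum: 0
Gen 6: crossing 4x3. Both 1&3? no. Sum: 0

Answer: 0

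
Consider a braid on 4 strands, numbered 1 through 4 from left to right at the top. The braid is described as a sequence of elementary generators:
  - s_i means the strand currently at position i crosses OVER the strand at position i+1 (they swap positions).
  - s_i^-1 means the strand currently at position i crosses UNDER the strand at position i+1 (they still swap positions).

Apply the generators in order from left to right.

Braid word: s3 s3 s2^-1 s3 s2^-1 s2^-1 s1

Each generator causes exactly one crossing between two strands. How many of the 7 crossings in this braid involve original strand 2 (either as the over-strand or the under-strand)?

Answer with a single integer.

Gen 1: crossing 3x4. Involves strand 2? no. Count so far: 0
Gen 2: crossing 4x3. Involves strand 2? no. Count so far: 0
Gen 3: crossing 2x3. Involves strand 2? yes. Count so far: 1
Gen 4: crossing 2x4. Involves strand 2? yes. Count so far: 2
Gen 5: crossing 3x4. Involves strand 2? no. Count so far: 2
Gen 6: crossing 4x3. Involves strand 2? no. Count so far: 2
Gen 7: crossing 1x3. Involves strand 2? no. Count so far: 2

Answer: 2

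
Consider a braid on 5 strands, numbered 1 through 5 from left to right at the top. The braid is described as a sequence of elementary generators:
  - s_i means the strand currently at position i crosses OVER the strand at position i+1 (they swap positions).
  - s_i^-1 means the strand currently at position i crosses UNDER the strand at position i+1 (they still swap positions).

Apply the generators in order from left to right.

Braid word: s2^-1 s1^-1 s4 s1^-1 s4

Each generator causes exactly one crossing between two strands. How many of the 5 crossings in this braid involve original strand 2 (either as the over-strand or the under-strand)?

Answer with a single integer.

Gen 1: crossing 2x3. Involves strand 2? yes. Count so far: 1
Gen 2: crossing 1x3. Involves strand 2? no. Count so far: 1
Gen 3: crossing 4x5. Involves strand 2? no. Count so far: 1
Gen 4: crossing 3x1. Involves strand 2? no. Count so far: 1
Gen 5: crossing 5x4. Involves strand 2? no. Count so far: 1

Answer: 1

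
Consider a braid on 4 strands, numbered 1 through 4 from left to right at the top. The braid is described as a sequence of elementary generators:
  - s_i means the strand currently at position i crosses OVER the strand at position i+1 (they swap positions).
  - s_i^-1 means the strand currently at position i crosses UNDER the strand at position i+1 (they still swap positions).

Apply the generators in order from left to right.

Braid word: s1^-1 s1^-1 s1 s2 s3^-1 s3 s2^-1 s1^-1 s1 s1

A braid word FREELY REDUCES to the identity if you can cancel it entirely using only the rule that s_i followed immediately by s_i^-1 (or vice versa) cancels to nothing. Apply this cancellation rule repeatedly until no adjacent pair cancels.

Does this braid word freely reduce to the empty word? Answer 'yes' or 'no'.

Answer: yes

Derivation:
Gen 1 (s1^-1): push. Stack: [s1^-1]
Gen 2 (s1^-1): push. Stack: [s1^-1 s1^-1]
Gen 3 (s1): cancels prior s1^-1. Stack: [s1^-1]
Gen 4 (s2): push. Stack: [s1^-1 s2]
Gen 5 (s3^-1): push. Stack: [s1^-1 s2 s3^-1]
Gen 6 (s3): cancels prior s3^-1. Stack: [s1^-1 s2]
Gen 7 (s2^-1): cancels prior s2. Stack: [s1^-1]
Gen 8 (s1^-1): push. Stack: [s1^-1 s1^-1]
Gen 9 (s1): cancels prior s1^-1. Stack: [s1^-1]
Gen 10 (s1): cancels prior s1^-1. Stack: []
Reduced word: (empty)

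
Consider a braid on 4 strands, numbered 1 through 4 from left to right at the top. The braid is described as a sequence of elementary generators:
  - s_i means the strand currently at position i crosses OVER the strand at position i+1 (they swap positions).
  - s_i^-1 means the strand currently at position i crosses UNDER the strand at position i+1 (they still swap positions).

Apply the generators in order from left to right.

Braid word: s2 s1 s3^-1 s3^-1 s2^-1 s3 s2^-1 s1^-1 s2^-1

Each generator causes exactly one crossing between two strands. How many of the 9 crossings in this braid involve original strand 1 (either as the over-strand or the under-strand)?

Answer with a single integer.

Answer: 3

Derivation:
Gen 1: crossing 2x3. Involves strand 1? no. Count so far: 0
Gen 2: crossing 1x3. Involves strand 1? yes. Count so far: 1
Gen 3: crossing 2x4. Involves strand 1? no. Count so far: 1
Gen 4: crossing 4x2. Involves strand 1? no. Count so far: 1
Gen 5: crossing 1x2. Involves strand 1? yes. Count so far: 2
Gen 6: crossing 1x4. Involves strand 1? yes. Count so far: 3
Gen 7: crossing 2x4. Involves strand 1? no. Count so far: 3
Gen 8: crossing 3x4. Involves strand 1? no. Count so far: 3
Gen 9: crossing 3x2. Involves strand 1? no. Count so far: 3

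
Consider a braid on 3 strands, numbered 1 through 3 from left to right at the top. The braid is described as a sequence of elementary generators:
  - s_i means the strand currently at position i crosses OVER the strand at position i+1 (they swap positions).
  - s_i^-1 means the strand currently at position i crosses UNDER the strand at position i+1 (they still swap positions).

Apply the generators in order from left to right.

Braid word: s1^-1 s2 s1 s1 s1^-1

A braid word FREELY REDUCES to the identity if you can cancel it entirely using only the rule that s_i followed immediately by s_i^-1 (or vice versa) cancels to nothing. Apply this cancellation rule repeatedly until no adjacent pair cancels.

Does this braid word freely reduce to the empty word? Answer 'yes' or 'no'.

Answer: no

Derivation:
Gen 1 (s1^-1): push. Stack: [s1^-1]
Gen 2 (s2): push. Stack: [s1^-1 s2]
Gen 3 (s1): push. Stack: [s1^-1 s2 s1]
Gen 4 (s1): push. Stack: [s1^-1 s2 s1 s1]
Gen 5 (s1^-1): cancels prior s1. Stack: [s1^-1 s2 s1]
Reduced word: s1^-1 s2 s1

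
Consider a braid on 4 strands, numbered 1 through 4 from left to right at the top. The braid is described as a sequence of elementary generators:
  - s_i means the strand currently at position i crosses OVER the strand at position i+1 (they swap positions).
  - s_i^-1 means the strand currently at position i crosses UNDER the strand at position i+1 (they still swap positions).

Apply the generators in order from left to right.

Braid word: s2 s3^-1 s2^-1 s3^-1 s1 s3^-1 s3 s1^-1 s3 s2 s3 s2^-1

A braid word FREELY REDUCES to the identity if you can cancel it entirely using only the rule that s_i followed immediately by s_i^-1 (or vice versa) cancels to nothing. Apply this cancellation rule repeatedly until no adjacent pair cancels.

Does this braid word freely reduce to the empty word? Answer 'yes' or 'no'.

Answer: yes

Derivation:
Gen 1 (s2): push. Stack: [s2]
Gen 2 (s3^-1): push. Stack: [s2 s3^-1]
Gen 3 (s2^-1): push. Stack: [s2 s3^-1 s2^-1]
Gen 4 (s3^-1): push. Stack: [s2 s3^-1 s2^-1 s3^-1]
Gen 5 (s1): push. Stack: [s2 s3^-1 s2^-1 s3^-1 s1]
Gen 6 (s3^-1): push. Stack: [s2 s3^-1 s2^-1 s3^-1 s1 s3^-1]
Gen 7 (s3): cancels prior s3^-1. Stack: [s2 s3^-1 s2^-1 s3^-1 s1]
Gen 8 (s1^-1): cancels prior s1. Stack: [s2 s3^-1 s2^-1 s3^-1]
Gen 9 (s3): cancels prior s3^-1. Stack: [s2 s3^-1 s2^-1]
Gen 10 (s2): cancels prior s2^-1. Stack: [s2 s3^-1]
Gen 11 (s3): cancels prior s3^-1. Stack: [s2]
Gen 12 (s2^-1): cancels prior s2. Stack: []
Reduced word: (empty)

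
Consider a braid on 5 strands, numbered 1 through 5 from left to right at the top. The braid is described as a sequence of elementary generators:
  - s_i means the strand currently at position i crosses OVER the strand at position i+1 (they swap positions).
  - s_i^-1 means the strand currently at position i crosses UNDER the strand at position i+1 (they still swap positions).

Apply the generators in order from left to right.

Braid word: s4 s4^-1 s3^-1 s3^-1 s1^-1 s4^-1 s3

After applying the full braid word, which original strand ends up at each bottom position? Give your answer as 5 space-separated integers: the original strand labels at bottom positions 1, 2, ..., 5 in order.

Gen 1 (s4): strand 4 crosses over strand 5. Perm now: [1 2 3 5 4]
Gen 2 (s4^-1): strand 5 crosses under strand 4. Perm now: [1 2 3 4 5]
Gen 3 (s3^-1): strand 3 crosses under strand 4. Perm now: [1 2 4 3 5]
Gen 4 (s3^-1): strand 4 crosses under strand 3. Perm now: [1 2 3 4 5]
Gen 5 (s1^-1): strand 1 crosses under strand 2. Perm now: [2 1 3 4 5]
Gen 6 (s4^-1): strand 4 crosses under strand 5. Perm now: [2 1 3 5 4]
Gen 7 (s3): strand 3 crosses over strand 5. Perm now: [2 1 5 3 4]

Answer: 2 1 5 3 4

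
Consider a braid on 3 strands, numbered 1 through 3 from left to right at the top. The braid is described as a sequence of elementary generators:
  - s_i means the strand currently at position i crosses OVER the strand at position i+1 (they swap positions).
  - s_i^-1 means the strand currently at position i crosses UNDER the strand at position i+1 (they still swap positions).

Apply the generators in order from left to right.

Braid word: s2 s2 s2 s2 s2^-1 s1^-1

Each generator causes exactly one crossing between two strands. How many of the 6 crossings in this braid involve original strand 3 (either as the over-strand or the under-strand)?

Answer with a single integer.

Answer: 6

Derivation:
Gen 1: crossing 2x3. Involves strand 3? yes. Count so far: 1
Gen 2: crossing 3x2. Involves strand 3? yes. Count so far: 2
Gen 3: crossing 2x3. Involves strand 3? yes. Count so far: 3
Gen 4: crossing 3x2. Involves strand 3? yes. Count so far: 4
Gen 5: crossing 2x3. Involves strand 3? yes. Count so far: 5
Gen 6: crossing 1x3. Involves strand 3? yes. Count so far: 6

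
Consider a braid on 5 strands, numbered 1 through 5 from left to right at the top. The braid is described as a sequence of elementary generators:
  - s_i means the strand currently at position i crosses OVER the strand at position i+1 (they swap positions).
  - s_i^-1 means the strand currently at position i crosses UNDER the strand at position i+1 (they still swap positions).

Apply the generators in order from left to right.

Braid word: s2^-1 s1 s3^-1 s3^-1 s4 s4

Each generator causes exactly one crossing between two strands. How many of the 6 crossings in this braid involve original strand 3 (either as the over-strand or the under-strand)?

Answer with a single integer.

Gen 1: crossing 2x3. Involves strand 3? yes. Count so far: 1
Gen 2: crossing 1x3. Involves strand 3? yes. Count so far: 2
Gen 3: crossing 2x4. Involves strand 3? no. Count so far: 2
Gen 4: crossing 4x2. Involves strand 3? no. Count so far: 2
Gen 5: crossing 4x5. Involves strand 3? no. Count so far: 2
Gen 6: crossing 5x4. Involves strand 3? no. Count so far: 2

Answer: 2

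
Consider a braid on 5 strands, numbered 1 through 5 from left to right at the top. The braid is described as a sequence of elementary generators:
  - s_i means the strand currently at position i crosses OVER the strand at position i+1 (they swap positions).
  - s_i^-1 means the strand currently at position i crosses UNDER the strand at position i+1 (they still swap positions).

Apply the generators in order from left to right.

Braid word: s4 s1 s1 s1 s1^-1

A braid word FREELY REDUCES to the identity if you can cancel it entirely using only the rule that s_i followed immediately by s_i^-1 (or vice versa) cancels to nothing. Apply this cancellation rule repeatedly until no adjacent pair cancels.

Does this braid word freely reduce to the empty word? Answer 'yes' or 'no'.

Answer: no

Derivation:
Gen 1 (s4): push. Stack: [s4]
Gen 2 (s1): push. Stack: [s4 s1]
Gen 3 (s1): push. Stack: [s4 s1 s1]
Gen 4 (s1): push. Stack: [s4 s1 s1 s1]
Gen 5 (s1^-1): cancels prior s1. Stack: [s4 s1 s1]
Reduced word: s4 s1 s1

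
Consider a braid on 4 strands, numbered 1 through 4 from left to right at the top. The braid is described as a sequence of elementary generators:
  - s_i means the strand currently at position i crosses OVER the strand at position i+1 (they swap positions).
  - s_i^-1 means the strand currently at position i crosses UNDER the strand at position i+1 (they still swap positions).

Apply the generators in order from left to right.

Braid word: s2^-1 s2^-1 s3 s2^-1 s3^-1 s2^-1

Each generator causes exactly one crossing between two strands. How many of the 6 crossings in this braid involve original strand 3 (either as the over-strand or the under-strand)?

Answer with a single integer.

Answer: 5

Derivation:
Gen 1: crossing 2x3. Involves strand 3? yes. Count so far: 1
Gen 2: crossing 3x2. Involves strand 3? yes. Count so far: 2
Gen 3: crossing 3x4. Involves strand 3? yes. Count so far: 3
Gen 4: crossing 2x4. Involves strand 3? no. Count so far: 3
Gen 5: crossing 2x3. Involves strand 3? yes. Count so far: 4
Gen 6: crossing 4x3. Involves strand 3? yes. Count so far: 5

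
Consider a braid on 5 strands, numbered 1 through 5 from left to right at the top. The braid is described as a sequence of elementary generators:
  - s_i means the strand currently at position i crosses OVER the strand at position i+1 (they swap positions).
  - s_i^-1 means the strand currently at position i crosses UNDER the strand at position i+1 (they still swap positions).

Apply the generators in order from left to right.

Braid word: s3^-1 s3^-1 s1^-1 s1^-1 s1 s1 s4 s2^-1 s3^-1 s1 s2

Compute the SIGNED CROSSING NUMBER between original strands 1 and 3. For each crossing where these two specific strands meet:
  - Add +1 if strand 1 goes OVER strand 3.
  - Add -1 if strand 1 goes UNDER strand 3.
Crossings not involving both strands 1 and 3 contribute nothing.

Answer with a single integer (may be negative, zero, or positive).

Answer: 1

Derivation:
Gen 1: crossing 3x4. Both 1&3? no. Sum: 0
Gen 2: crossing 4x3. Both 1&3? no. Sum: 0
Gen 3: crossing 1x2. Both 1&3? no. Sum: 0
Gen 4: crossing 2x1. Both 1&3? no. Sum: 0
Gen 5: crossing 1x2. Both 1&3? no. Sum: 0
Gen 6: crossing 2x1. Both 1&3? no. Sum: 0
Gen 7: crossing 4x5. Both 1&3? no. Sum: 0
Gen 8: crossing 2x3. Both 1&3? no. Sum: 0
Gen 9: crossing 2x5. Both 1&3? no. Sum: 0
Gen 10: 1 over 3. Both 1&3? yes. Contrib: +1. Sum: 1
Gen 11: crossing 1x5. Both 1&3? no. Sum: 1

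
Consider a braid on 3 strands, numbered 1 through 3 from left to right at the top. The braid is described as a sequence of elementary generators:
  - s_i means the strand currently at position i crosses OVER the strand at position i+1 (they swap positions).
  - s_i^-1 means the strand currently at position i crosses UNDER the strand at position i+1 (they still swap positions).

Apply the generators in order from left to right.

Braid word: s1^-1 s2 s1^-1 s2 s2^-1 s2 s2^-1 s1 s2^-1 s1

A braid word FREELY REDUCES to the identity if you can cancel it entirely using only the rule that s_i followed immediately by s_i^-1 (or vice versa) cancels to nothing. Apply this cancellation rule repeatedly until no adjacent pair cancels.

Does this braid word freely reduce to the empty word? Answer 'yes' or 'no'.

Answer: yes

Derivation:
Gen 1 (s1^-1): push. Stack: [s1^-1]
Gen 2 (s2): push. Stack: [s1^-1 s2]
Gen 3 (s1^-1): push. Stack: [s1^-1 s2 s1^-1]
Gen 4 (s2): push. Stack: [s1^-1 s2 s1^-1 s2]
Gen 5 (s2^-1): cancels prior s2. Stack: [s1^-1 s2 s1^-1]
Gen 6 (s2): push. Stack: [s1^-1 s2 s1^-1 s2]
Gen 7 (s2^-1): cancels prior s2. Stack: [s1^-1 s2 s1^-1]
Gen 8 (s1): cancels prior s1^-1. Stack: [s1^-1 s2]
Gen 9 (s2^-1): cancels prior s2. Stack: [s1^-1]
Gen 10 (s1): cancels prior s1^-1. Stack: []
Reduced word: (empty)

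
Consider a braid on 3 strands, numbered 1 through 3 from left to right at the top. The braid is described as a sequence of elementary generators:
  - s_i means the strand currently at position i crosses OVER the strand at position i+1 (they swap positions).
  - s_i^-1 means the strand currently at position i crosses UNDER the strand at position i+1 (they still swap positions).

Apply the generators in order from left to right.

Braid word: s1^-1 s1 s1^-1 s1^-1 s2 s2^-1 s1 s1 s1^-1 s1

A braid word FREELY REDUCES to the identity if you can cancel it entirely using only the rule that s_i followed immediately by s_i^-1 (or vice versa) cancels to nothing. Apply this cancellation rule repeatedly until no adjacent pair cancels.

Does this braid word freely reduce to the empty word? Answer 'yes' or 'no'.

Answer: yes

Derivation:
Gen 1 (s1^-1): push. Stack: [s1^-1]
Gen 2 (s1): cancels prior s1^-1. Stack: []
Gen 3 (s1^-1): push. Stack: [s1^-1]
Gen 4 (s1^-1): push. Stack: [s1^-1 s1^-1]
Gen 5 (s2): push. Stack: [s1^-1 s1^-1 s2]
Gen 6 (s2^-1): cancels prior s2. Stack: [s1^-1 s1^-1]
Gen 7 (s1): cancels prior s1^-1. Stack: [s1^-1]
Gen 8 (s1): cancels prior s1^-1. Stack: []
Gen 9 (s1^-1): push. Stack: [s1^-1]
Gen 10 (s1): cancels prior s1^-1. Stack: []
Reduced word: (empty)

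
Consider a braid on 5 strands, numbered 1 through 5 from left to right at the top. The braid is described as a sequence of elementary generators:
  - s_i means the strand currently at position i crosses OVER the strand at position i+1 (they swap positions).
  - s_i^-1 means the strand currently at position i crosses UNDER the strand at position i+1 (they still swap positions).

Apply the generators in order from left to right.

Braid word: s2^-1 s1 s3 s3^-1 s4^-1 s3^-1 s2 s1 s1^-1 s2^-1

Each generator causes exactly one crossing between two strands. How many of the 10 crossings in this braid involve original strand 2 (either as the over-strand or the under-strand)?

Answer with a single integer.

Answer: 4

Derivation:
Gen 1: crossing 2x3. Involves strand 2? yes. Count so far: 1
Gen 2: crossing 1x3. Involves strand 2? no. Count so far: 1
Gen 3: crossing 2x4. Involves strand 2? yes. Count so far: 2
Gen 4: crossing 4x2. Involves strand 2? yes. Count so far: 3
Gen 5: crossing 4x5. Involves strand 2? no. Count so far: 3
Gen 6: crossing 2x5. Involves strand 2? yes. Count so far: 4
Gen 7: crossing 1x5. Involves strand 2? no. Count so far: 4
Gen 8: crossing 3x5. Involves strand 2? no. Count so far: 4
Gen 9: crossing 5x3. Involves strand 2? no. Count so far: 4
Gen 10: crossing 5x1. Involves strand 2? no. Count so far: 4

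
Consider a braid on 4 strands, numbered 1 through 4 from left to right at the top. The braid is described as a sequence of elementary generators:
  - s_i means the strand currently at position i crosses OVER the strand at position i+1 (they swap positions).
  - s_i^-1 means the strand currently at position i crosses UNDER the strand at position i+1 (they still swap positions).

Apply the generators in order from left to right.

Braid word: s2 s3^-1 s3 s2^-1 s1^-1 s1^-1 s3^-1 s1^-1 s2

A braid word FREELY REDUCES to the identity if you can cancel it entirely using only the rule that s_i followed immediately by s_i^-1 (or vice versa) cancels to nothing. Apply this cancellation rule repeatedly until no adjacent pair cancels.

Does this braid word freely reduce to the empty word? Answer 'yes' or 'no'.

Answer: no

Derivation:
Gen 1 (s2): push. Stack: [s2]
Gen 2 (s3^-1): push. Stack: [s2 s3^-1]
Gen 3 (s3): cancels prior s3^-1. Stack: [s2]
Gen 4 (s2^-1): cancels prior s2. Stack: []
Gen 5 (s1^-1): push. Stack: [s1^-1]
Gen 6 (s1^-1): push. Stack: [s1^-1 s1^-1]
Gen 7 (s3^-1): push. Stack: [s1^-1 s1^-1 s3^-1]
Gen 8 (s1^-1): push. Stack: [s1^-1 s1^-1 s3^-1 s1^-1]
Gen 9 (s2): push. Stack: [s1^-1 s1^-1 s3^-1 s1^-1 s2]
Reduced word: s1^-1 s1^-1 s3^-1 s1^-1 s2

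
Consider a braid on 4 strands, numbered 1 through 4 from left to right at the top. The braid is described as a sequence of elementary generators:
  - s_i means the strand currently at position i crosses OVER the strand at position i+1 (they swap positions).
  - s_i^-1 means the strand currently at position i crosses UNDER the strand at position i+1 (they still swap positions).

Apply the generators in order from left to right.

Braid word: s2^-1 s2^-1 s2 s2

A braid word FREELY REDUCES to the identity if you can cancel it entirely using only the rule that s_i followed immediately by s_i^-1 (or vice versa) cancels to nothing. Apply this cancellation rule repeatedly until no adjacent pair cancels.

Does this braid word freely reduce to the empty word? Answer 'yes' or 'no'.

Gen 1 (s2^-1): push. Stack: [s2^-1]
Gen 2 (s2^-1): push. Stack: [s2^-1 s2^-1]
Gen 3 (s2): cancels prior s2^-1. Stack: [s2^-1]
Gen 4 (s2): cancels prior s2^-1. Stack: []
Reduced word: (empty)

Answer: yes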